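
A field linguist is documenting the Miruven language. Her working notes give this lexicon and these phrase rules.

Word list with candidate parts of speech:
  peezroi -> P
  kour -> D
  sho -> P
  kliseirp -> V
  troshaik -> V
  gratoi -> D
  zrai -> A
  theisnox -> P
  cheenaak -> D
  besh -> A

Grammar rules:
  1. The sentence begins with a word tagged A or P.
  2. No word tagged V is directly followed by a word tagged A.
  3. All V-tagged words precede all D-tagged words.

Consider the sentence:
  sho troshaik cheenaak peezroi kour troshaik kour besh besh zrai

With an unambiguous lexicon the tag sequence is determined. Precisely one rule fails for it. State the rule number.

Fixed tagging: P V D P D V D A A A.
Rule check: R1 ok, R2 ok, R3 fails.
Only rule 3 fails.

3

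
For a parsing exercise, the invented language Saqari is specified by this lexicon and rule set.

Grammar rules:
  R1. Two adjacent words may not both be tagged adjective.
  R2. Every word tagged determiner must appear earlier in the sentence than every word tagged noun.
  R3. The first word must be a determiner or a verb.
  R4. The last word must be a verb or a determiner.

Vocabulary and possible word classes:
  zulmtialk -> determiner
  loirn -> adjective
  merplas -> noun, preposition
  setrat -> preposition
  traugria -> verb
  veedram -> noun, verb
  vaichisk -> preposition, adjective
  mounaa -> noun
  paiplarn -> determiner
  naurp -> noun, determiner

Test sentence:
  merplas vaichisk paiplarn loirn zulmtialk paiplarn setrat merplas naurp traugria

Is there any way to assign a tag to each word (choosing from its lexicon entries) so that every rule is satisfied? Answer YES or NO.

NO

Candidates per position — 1:merplas {noun,preposition}; 2:vaichisk {preposition,adjective}; 3:paiplarn {determiner}; 4:loirn {adjective}; 5:zulmtialk {determiner}; 6:paiplarn {determiner}; 7:setrat {preposition}; 8:merplas {noun,preposition}; 9:naurp {noun,determiner}; 10:traugria {verb}.
Rule 3 cannot be satisfied by any choice of tags from the lexicon.
So there is no consistent tagging.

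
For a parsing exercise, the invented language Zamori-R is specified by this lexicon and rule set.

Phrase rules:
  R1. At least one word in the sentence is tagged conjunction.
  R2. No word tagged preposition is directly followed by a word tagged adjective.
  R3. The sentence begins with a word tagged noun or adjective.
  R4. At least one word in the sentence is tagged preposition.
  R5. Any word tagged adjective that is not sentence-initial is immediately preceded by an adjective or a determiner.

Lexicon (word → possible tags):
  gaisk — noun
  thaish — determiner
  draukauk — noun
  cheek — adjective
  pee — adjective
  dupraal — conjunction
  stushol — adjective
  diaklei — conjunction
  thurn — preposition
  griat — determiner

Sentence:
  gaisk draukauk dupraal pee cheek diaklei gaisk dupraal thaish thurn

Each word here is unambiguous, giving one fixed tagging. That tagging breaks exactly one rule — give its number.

5

Fixed tagging: noun noun conjunction adjective adjective conjunction noun conjunction determiner preposition.
Applying the rules: R1 ok, R2 ok, R3 ok, R4 ok, R5 fails.
Only rule 5 fails.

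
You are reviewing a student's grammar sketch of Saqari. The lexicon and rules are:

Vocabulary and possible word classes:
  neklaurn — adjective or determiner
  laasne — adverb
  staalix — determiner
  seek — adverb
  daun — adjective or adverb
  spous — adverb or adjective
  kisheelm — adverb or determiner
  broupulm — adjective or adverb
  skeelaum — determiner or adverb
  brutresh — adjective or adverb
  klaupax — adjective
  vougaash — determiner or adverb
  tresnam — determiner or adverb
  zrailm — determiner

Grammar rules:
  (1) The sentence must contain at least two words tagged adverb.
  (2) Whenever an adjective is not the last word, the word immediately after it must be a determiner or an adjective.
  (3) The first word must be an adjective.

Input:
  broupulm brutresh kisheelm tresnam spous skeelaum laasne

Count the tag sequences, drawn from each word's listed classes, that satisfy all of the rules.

5

Candidates per position — 1:broupulm {adjective,adverb}; 2:brutresh {adjective,adverb}; 3:kisheelm {adverb,determiner}; 4:tresnam {determiner,adverb}; 5:spous {adverb,adjective}; 6:skeelaum {determiner,adverb}; 7:laasne {adverb}.
There are 64 candidate sequences in total.
The sequences that satisfy every rule: adjective adjective determiner determiner adverb determiner adverb; adjective adjective determiner determiner adverb adverb adverb; adjective adjective determiner adverb adverb determiner adverb; adjective adjective determiner adverb adverb adverb adverb; adjective adjective determiner adverb adjective determiner adverb.
Count = 5.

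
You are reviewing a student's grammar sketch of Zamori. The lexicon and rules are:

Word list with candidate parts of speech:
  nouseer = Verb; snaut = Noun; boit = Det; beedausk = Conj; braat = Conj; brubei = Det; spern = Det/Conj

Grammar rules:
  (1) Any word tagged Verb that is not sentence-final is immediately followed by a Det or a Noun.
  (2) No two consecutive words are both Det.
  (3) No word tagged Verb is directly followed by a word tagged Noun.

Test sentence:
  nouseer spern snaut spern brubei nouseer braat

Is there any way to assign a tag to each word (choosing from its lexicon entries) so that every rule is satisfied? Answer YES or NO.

NO

Candidates per position — 1:nouseer {Verb}; 2:spern {Det,Conj}; 3:snaut {Noun}; 4:spern {Det,Conj}; 5:brubei {Det}; 6:nouseer {Verb}; 7:braat {Conj}.
Rule 1 cannot be satisfied by any choice of tags from the lexicon.
So there is no consistent tagging.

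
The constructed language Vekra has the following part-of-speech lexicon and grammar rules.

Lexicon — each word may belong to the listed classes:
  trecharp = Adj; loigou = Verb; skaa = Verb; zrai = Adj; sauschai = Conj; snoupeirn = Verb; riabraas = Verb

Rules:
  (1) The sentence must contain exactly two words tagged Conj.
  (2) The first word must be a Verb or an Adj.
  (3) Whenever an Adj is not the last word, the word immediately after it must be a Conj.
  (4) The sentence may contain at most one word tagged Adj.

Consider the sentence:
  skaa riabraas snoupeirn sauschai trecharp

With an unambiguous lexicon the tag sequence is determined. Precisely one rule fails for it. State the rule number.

1

Fixed tagging: Verb Verb Verb Conj Adj.
Checking each rule: R1 fail, R2 pass, R3 pass, R4 pass.
Only rule 1 fails.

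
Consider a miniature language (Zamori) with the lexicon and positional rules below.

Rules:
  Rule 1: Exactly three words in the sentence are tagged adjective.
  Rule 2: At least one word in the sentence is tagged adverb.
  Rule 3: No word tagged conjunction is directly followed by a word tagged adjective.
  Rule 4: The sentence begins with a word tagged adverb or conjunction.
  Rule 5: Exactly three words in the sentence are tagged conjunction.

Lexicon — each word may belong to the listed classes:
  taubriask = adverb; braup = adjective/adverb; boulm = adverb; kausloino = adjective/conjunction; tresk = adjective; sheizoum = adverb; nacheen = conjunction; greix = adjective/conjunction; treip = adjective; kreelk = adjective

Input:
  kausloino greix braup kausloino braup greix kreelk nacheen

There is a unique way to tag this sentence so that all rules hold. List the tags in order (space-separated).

conjunction conjunction adverb adjective adverb adjective adjective conjunction

Candidates per position — 1:kausloino {adjective,conjunction}; 2:greix {adjective,conjunction}; 3:braup {adjective,adverb}; 4:kausloino {adjective,conjunction}; 5:braup {adjective,adverb}; 6:greix {adjective,conjunction}; 7:kreelk {adjective}; 8:nacheen {conjunction}.
Word 1 cannot be adjective — rule 4 would then fail for every completion. It is conjunction.
Word 2 cannot be adjective — rule 3 would then fail for every completion. It is conjunction.
Word 3 cannot be adjective — rule 3 would then fail for every completion. It is adverb.
Word 4 cannot be conjunction — rule 5 would then fail for every completion. It is adjective.
Word 6 cannot be conjunction — rule 3 would then fail for every completion. It is adjective.
Word 5 cannot be adjective — rule 1 would then fail for every completion. It is adverb.
The unique satisfying tagging is: conjunction conjunction adverb adjective adverb adjective adjective conjunction.
Checking: rule 1 ok; rule 2 ok; rule 3 ok; rule 4 ok; rule 5 ok.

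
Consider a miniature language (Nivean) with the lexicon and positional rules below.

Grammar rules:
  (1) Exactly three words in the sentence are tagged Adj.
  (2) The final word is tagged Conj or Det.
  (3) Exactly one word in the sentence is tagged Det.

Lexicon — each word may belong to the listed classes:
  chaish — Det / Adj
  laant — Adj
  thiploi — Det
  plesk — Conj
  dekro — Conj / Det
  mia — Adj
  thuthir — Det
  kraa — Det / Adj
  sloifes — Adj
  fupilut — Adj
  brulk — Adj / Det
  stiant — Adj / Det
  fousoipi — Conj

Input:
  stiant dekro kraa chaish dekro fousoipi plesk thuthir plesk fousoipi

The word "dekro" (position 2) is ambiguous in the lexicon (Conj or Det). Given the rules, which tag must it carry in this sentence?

Conj

Candidates per position — 1:stiant {Adj,Det}; 2:dekro {Conj,Det}; 3:kraa {Det,Adj}; 4:chaish {Det,Adj}; 5:dekro {Conj,Det}; 6:fousoipi {Conj}; 7:plesk {Conj}; 8:thuthir {Det}; 9:plesk {Conj}; 10:fousoipi {Conj}.
Word 1 cannot be Det — rule 1 would then fail for every completion. It is Adj.
Word 2 cannot be Det — rule 3 would then fail for every completion. It is Conj.
Word 3 cannot be Det — rule 1 would then fail for every completion. It is Adj.
Word 4 cannot be Det — rule 1 would then fail for every completion. It is Adj.
Word 5 cannot be Det — rule 3 would then fail for every completion. It is Conj.
That leaves exactly one tagging: Adj Conj Adj Adj Conj Conj Conj Det Conj Conj.
Verifying each rule — rule 1 ok; rule 2 ok; rule 3 ok.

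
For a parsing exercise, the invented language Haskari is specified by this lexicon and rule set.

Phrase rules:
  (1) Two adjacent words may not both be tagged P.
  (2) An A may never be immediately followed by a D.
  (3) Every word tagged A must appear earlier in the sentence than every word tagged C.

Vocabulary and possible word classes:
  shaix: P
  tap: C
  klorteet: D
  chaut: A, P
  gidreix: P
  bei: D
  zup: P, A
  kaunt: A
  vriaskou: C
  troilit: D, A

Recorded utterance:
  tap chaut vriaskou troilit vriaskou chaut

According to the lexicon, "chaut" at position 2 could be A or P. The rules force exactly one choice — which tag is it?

P

Candidates per position — 1:tap {C}; 2:chaut {A,P}; 3:vriaskou {C}; 4:troilit {D,A}; 5:vriaskou {C}; 6:chaut {A,P}.
At position 2, choosing A makes rule 3 impossible to satisfy; hence P.
At position 4, choosing A makes rule 3 impossible to satisfy; hence D.
At position 6, choosing A makes rule 3 impossible to satisfy; hence P.
The unique satisfying tagging is: C P C D C P.
Checking: rule 1 ✓; rule 2 ✓; rule 3 ✓.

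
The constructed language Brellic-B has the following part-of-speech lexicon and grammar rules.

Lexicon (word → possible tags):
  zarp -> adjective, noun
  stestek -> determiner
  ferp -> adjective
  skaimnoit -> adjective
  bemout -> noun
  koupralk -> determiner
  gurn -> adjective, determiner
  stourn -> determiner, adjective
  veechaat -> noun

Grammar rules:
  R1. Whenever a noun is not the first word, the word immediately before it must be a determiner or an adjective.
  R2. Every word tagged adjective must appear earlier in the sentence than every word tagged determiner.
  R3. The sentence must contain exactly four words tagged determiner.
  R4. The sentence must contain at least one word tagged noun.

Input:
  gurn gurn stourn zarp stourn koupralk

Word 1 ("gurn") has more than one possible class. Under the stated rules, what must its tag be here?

Candidates per position — 1:gurn {adjective,determiner}; 2:gurn {adjective,determiner}; 3:stourn {determiner,adjective}; 4:zarp {adjective,noun}; 5:stourn {determiner,adjective}; 6:koupralk {determiner}.
If word 4 were adjective, no tagging could satisfy rule 4; so word 4 is noun.
Position 1: the remaining choice is settled jointly with positions 2, 3, 5 — only adjective at position 1 is part of a tagging that satisfies every rule.
The unique satisfying tagging is: adjective determiner determiner noun determiner determiner.
Verifying each rule — rule 1 holds; rule 2 holds; rule 3 holds; rule 4 holds.

adjective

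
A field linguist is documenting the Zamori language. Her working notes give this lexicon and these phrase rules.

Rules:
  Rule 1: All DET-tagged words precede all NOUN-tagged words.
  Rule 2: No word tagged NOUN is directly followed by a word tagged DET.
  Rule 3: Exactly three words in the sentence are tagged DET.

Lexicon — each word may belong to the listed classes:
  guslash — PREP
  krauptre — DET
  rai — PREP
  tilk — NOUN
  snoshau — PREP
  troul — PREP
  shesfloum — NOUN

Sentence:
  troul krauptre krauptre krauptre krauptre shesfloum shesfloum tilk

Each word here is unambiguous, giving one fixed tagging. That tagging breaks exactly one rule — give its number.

3

Fixed tagging: PREP DET DET DET DET NOUN NOUN NOUN.
Checking each rule: R1 ✓, R2 ✓, R3 ✗.
Only rule 3 fails.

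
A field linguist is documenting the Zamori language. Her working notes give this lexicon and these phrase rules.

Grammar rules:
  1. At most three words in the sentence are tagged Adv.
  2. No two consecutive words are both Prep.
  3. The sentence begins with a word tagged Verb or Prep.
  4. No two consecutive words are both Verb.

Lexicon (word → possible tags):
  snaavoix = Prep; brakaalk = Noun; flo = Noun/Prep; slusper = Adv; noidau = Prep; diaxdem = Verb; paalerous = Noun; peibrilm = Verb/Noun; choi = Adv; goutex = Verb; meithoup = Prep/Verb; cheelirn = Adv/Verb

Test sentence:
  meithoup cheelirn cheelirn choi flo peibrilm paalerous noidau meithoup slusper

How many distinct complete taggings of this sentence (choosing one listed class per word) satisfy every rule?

12

Candidates per position — 1:meithoup {Prep,Verb}; 2:cheelirn {Adv,Verb}; 3:cheelirn {Adv,Verb}; 4:choi {Adv}; 5:flo {Noun,Prep}; 6:peibrilm {Verb,Noun}; 7:paalerous {Noun}; 8:noidau {Prep}; 9:meithoup {Prep,Verb}; 10:slusper {Adv}.
There are 64 candidate sequences in total.
Checking each against the rules leaves 12 sequences.
Count = 12.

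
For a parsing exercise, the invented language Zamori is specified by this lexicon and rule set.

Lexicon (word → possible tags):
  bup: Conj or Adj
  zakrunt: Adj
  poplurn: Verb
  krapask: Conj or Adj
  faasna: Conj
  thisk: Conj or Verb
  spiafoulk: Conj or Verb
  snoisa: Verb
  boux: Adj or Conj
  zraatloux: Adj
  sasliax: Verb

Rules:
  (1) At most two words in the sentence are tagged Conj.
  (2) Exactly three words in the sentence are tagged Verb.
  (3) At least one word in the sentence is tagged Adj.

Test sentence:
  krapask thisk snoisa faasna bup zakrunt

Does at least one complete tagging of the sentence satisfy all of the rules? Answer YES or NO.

NO

Candidates per position — 1:krapask {Conj,Adj}; 2:thisk {Conj,Verb}; 3:snoisa {Verb}; 4:faasna {Conj}; 5:bup {Conj,Adj}; 6:zakrunt {Adj}.
Rule 2 cannot be satisfied by any choice of tags from the lexicon.
So there is no consistent tagging.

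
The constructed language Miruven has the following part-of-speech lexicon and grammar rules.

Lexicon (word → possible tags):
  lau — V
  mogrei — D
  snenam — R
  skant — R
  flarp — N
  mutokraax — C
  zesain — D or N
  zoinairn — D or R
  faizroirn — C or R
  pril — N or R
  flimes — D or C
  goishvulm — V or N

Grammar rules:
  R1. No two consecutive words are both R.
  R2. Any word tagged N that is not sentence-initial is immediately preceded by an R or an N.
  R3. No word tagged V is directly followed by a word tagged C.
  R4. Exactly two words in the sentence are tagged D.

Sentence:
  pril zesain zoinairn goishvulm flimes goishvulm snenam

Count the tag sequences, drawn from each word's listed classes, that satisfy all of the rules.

Candidates per position — 1:pril {N,R}; 2:zesain {D,N}; 3:zoinairn {D,R}; 4:goishvulm {V,N}; 5:flimes {D,C}; 6:goishvulm {V,N}; 7:snenam {R}.
There are 64 candidate sequences in total.
Checking each against the rules leaves 6 sequences.
Count = 6.

6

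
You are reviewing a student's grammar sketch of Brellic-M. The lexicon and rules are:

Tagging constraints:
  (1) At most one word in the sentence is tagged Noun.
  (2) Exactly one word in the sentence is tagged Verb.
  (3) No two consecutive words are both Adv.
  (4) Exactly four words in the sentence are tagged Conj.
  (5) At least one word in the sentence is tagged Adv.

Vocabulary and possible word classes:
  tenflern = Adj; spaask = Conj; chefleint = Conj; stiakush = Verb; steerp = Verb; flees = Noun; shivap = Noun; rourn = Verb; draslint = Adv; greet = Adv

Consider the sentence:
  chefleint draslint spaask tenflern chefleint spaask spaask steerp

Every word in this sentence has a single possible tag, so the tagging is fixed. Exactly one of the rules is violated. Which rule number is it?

Fixed tagging: Conj Adv Conj Adj Conj Conj Conj Verb.
Rule check: R1 pass, R2 pass, R3 pass, R4 fail, R5 pass.
Only rule 4 fails.

4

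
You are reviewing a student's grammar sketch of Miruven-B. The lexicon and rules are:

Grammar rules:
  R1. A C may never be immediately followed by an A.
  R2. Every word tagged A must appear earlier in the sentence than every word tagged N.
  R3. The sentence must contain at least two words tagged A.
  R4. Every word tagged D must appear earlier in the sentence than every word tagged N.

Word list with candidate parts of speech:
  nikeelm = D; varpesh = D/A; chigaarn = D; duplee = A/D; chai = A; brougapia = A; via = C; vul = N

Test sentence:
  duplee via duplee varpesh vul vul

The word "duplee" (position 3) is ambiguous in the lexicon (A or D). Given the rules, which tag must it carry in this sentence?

D

Candidates per position — 1:duplee {A,D}; 2:via {C}; 3:duplee {A,D}; 4:varpesh {D,A}; 5:vul {N}; 6:vul {N}.
If word 3 were A, no tagging could satisfy rule 1; so word 3 is D.
If word 4 were D, no tagging could satisfy rule 3; so word 4 is A.
If word 1 were D, no tagging could satisfy rule 3; so word 1 is A.
The only consistent sequence is: A C D A N N.
Rule-by-rule: rule 1 satisfied; rule 2 satisfied; rule 3 satisfied; rule 4 satisfied.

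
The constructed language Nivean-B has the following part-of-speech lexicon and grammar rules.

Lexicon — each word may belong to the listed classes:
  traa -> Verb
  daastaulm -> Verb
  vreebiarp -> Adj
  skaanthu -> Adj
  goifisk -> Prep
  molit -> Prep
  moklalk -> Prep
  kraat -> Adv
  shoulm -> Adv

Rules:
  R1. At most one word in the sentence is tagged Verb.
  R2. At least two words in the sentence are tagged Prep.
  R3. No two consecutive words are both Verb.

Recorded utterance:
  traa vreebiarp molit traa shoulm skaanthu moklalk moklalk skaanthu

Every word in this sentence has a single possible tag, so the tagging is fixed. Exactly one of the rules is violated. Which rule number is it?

Fixed tagging: Verb Adj Prep Verb Adv Adj Prep Prep Adj.
Rule check: R1 fails, R2 ok, R3 ok.
Only rule 1 fails.

1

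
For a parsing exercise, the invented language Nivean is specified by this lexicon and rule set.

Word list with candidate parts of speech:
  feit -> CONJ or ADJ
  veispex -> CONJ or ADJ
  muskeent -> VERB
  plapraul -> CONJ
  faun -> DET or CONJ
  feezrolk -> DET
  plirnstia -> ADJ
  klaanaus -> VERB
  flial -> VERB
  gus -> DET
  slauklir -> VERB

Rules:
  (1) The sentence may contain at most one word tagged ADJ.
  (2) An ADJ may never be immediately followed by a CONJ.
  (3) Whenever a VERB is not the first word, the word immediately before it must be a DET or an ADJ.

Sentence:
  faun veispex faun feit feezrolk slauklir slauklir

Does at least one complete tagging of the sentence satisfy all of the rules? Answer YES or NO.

NO

Candidates per position — 1:faun {DET,CONJ}; 2:veispex {CONJ,ADJ}; 3:faun {DET,CONJ}; 4:feit {CONJ,ADJ}; 5:feezrolk {DET}; 6:slauklir {VERB}; 7:slauklir {VERB}.
Rule 3 cannot be satisfied by any choice of tags from the lexicon.
So there is no consistent tagging.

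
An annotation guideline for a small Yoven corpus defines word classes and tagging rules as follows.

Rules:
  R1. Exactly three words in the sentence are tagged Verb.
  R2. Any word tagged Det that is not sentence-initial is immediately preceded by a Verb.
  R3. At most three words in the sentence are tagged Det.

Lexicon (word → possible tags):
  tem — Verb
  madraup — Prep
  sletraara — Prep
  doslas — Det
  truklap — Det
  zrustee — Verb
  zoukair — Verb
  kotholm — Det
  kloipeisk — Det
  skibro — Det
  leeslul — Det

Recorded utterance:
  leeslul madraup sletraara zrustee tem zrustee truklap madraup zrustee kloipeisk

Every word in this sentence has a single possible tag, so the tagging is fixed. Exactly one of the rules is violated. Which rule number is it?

Fixed tagging: Det Prep Prep Verb Verb Verb Det Prep Verb Det.
Applying the rules: R1 fail, R2 pass, R3 pass.
Only rule 1 fails.

1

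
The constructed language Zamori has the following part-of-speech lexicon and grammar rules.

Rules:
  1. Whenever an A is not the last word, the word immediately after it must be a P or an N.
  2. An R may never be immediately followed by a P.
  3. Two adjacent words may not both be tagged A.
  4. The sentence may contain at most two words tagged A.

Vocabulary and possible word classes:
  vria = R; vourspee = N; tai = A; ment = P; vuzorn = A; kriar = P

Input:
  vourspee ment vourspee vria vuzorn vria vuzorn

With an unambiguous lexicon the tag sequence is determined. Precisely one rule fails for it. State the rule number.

Fixed tagging: N P N R A R A.
Rule check: R1 fail, R2 pass, R3 pass, R4 pass.
Only rule 1 fails.

1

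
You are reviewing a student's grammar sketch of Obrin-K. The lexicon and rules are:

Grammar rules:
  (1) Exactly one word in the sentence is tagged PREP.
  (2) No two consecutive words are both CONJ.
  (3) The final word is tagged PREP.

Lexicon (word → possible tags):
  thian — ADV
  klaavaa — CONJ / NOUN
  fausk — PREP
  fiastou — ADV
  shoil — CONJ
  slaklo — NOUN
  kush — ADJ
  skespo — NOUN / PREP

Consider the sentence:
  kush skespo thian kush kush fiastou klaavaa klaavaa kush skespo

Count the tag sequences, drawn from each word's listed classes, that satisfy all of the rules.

3

Candidates per position — 1:kush {ADJ}; 2:skespo {NOUN,PREP}; 3:thian {ADV}; 4:kush {ADJ}; 5:kush {ADJ}; 6:fiastou {ADV}; 7:klaavaa {CONJ,NOUN}; 8:klaavaa {CONJ,NOUN}; 9:kush {ADJ}; 10:skespo {NOUN,PREP}.
There are 16 candidate sequences in total.
The sequences that satisfy every rule: ADJ NOUN ADV ADJ ADJ ADV CONJ NOUN ADJ PREP; ADJ NOUN ADV ADJ ADJ ADV NOUN CONJ ADJ PREP; ADJ NOUN ADV ADJ ADJ ADV NOUN NOUN ADJ PREP.
Count = 3.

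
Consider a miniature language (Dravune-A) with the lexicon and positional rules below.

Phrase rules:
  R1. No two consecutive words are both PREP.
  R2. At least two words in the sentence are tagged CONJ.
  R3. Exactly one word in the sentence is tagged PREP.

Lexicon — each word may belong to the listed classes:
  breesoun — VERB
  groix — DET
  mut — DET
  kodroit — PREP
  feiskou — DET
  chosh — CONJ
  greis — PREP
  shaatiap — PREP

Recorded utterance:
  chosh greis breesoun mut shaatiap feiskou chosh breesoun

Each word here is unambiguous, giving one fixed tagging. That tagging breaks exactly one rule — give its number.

3

Fixed tagging: CONJ PREP VERB DET PREP DET CONJ VERB.
Checking each rule: R1 pass, R2 pass, R3 fail.
Only rule 3 fails.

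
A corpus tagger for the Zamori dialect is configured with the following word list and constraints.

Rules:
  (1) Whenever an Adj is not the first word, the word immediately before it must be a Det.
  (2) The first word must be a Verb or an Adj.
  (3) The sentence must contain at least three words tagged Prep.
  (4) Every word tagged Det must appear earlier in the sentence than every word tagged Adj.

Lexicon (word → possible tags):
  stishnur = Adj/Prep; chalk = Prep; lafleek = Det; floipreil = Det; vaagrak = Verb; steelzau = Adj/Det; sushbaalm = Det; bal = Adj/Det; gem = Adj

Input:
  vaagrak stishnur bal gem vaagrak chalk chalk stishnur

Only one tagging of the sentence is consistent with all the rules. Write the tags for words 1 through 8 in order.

Candidates per position — 1:vaagrak {Verb}; 2:stishnur {Adj,Prep}; 3:bal {Adj,Det}; 4:gem {Adj}; 5:vaagrak {Verb}; 6:chalk {Prep}; 7:chalk {Prep}; 8:stishnur {Adj,Prep}.
Position 2: Adj is ruled out by rule 1; that leaves Prep.
Position 3: Adj is ruled out by rule 1; that leaves Det.
Position 8: Adj is ruled out by rule 1; that leaves Prep.
That leaves exactly one tagging: Verb Prep Det Adj Verb Prep Prep Prep.
Verifying each rule — rule 1 ok; rule 2 ok; rule 3 ok; rule 4 ok.

Verb Prep Det Adj Verb Prep Prep Prep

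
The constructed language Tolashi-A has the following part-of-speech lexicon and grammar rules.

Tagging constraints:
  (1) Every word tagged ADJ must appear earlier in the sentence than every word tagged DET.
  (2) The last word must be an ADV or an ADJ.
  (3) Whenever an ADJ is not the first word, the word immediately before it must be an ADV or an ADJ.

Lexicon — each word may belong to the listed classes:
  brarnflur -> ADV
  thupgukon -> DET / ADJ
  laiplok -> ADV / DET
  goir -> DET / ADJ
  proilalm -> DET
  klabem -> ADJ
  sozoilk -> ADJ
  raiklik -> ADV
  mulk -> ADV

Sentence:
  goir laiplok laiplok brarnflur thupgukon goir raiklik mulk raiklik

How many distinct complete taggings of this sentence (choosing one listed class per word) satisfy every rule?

Candidates per position — 1:goir {DET,ADJ}; 2:laiplok {ADV,DET}; 3:laiplok {ADV,DET}; 4:brarnflur {ADV}; 5:thupgukon {DET,ADJ}; 6:goir {DET,ADJ}; 7:raiklik {ADV}; 8:mulk {ADV}; 9:raiklik {ADV}.
There are 32 candidate sequences in total.
Checking each against the rules leaves 10 sequences.
Count = 10.

10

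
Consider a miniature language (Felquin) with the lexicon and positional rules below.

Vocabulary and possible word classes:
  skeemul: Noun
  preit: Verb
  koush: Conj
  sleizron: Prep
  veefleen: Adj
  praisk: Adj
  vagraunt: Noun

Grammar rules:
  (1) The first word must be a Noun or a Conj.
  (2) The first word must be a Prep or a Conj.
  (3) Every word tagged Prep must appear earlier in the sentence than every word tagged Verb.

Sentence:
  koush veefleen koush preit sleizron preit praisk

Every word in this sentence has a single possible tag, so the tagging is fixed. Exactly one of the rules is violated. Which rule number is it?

Fixed tagging: Conj Adj Conj Verb Prep Verb Adj.
Rule check: R1 pass, R2 pass, R3 fail.
Only rule 3 fails.

3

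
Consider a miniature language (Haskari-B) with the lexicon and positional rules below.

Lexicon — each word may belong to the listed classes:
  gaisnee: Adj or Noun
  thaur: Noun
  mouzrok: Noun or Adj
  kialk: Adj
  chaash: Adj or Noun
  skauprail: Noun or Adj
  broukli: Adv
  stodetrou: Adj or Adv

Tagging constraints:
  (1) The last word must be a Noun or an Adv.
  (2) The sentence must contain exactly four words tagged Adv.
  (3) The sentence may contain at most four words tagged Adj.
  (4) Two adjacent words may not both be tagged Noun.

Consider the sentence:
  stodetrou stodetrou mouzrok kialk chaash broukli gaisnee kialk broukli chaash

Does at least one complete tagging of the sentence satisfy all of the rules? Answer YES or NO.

YES

Candidates per position — 1:stodetrou {Adj,Adv}; 2:stodetrou {Adj,Adv}; 3:mouzrok {Noun,Adj}; 4:kialk {Adj}; 5:chaash {Adj,Noun}; 6:broukli {Adv}; 7:gaisnee {Adj,Noun}; 8:kialk {Adj}; 9:broukli {Adv}; 10:chaash {Adj,Noun}.
One satisfying assignment: Adv Adv Adj Adj Adj Adv Noun Adj Adv Noun.
Check: rule 1 satisfied; rule 2 satisfied; rule 3 satisfied; rule 4 satisfied.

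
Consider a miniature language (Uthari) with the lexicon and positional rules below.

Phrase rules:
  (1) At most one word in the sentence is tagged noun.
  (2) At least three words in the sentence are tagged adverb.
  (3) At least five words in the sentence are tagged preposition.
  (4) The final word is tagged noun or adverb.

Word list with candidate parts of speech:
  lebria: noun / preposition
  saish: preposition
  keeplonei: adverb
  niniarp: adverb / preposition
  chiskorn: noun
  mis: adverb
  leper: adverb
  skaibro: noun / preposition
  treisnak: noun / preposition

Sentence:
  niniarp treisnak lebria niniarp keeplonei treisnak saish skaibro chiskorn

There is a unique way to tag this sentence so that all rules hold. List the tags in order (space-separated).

Candidates per position — 1:niniarp {adverb,preposition}; 2:treisnak {noun,preposition}; 3:lebria {noun,preposition}; 4:niniarp {adverb,preposition}; 5:keeplonei {adverb}; 6:treisnak {noun,preposition}; 7:saish {preposition}; 8:skaibro {noun,preposition}; 9:chiskorn {noun}.
Position 1: preposition is ruled out by rule 2; that leaves adverb.
Position 2: noun is ruled out by rule 1; that leaves preposition.
Position 3: noun is ruled out by rule 1; that leaves preposition.
Position 4: preposition is ruled out by rule 2; that leaves adverb.
Position 6: noun is ruled out by rule 1; that leaves preposition.
Position 8: noun is ruled out by rule 1; that leaves preposition.
So the tagging must be: adverb preposition preposition adverb adverb preposition preposition preposition noun.
Verifying each rule — rule 1 holds; rule 2 holds; rule 3 holds; rule 4 holds.

adverb preposition preposition adverb adverb preposition preposition preposition noun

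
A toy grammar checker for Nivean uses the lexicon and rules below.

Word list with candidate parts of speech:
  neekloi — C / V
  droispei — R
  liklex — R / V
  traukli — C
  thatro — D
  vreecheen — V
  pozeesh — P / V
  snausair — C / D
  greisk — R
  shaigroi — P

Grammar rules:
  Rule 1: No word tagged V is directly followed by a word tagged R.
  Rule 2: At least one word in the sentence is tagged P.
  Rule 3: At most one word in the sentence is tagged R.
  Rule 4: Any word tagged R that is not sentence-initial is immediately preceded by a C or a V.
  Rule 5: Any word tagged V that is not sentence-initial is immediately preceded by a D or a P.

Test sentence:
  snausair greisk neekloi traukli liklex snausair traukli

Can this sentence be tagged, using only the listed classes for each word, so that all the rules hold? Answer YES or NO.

NO

Candidates per position — 1:snausair {C,D}; 2:greisk {R}; 3:neekloi {C,V}; 4:traukli {C}; 5:liklex {R,V}; 6:snausair {C,D}; 7:traukli {C}.
Rule 2 cannot be satisfied by any choice of tags from the lexicon.
So there is no consistent tagging.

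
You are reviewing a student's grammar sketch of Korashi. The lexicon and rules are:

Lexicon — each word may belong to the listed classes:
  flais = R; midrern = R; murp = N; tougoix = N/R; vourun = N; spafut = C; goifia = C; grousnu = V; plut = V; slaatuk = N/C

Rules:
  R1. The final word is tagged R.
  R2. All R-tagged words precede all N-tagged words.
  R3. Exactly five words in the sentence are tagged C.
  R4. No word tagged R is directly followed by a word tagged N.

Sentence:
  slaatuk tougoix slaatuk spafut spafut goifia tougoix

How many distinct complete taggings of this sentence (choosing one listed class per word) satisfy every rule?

1

Candidates per position — 1:slaatuk {N,C}; 2:tougoix {N,R}; 3:slaatuk {N,C}; 4:spafut {C}; 5:spafut {C}; 6:goifia {C}; 7:tougoix {N,R}.
There are 16 candidate sequences in total.
The sequences that satisfy every rule: C R C C C C R.
Count = 1.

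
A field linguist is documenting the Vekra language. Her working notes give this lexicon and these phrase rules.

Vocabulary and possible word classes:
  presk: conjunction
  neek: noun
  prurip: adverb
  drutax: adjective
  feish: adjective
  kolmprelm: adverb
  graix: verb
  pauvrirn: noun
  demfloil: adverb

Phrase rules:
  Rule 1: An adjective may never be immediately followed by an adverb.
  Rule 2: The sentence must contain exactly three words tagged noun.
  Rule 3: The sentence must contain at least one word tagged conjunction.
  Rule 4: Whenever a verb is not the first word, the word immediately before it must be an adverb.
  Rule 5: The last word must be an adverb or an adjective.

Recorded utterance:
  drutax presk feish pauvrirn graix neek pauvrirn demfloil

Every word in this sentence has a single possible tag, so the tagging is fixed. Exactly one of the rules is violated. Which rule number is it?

Fixed tagging: adjective conjunction adjective noun verb noun noun adverb.
Applying the rules: R1 holds, R2 holds, R3 holds, R4 violated, R5 holds.
Only rule 4 fails.

4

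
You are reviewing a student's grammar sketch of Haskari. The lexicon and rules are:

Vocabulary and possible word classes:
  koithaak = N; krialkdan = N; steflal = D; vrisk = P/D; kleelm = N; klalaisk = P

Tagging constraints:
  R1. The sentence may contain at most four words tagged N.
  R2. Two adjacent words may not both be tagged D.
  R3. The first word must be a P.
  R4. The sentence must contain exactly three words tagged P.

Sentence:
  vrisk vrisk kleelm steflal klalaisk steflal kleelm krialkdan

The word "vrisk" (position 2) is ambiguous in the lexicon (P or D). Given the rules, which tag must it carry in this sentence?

Candidates per position — 1:vrisk {P,D}; 2:vrisk {P,D}; 3:kleelm {N}; 4:steflal {D}; 5:klalaisk {P}; 6:steflal {D}; 7:kleelm {N}; 8:krialkdan {N}.
Position 1: D is ruled out by rule 3; that leaves P.
Position 2: D is ruled out by rule 4; that leaves P.
The only consistent sequence is: P P N D P D N N.
Checking: rule 1 ok; rule 2 ok; rule 3 ok; rule 4 ok.

P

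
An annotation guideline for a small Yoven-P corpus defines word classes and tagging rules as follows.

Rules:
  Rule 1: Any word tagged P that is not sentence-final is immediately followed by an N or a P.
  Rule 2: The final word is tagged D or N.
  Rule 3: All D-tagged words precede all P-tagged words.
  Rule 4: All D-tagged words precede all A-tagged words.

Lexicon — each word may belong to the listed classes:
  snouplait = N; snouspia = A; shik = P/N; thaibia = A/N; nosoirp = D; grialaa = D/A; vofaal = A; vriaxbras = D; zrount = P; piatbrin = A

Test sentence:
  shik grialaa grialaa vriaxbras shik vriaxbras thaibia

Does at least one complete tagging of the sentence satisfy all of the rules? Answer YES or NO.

Candidates per position — 1:shik {P,N}; 2:grialaa {D,A}; 3:grialaa {D,A}; 4:vriaxbras {D}; 5:shik {P,N}; 6:vriaxbras {D}; 7:thaibia {A,N}.
One satisfying assignment: N D D D N D N.
Verifying each rule — rule 1 ok; rule 2 ok; rule 3 ok; rule 4 ok.

YES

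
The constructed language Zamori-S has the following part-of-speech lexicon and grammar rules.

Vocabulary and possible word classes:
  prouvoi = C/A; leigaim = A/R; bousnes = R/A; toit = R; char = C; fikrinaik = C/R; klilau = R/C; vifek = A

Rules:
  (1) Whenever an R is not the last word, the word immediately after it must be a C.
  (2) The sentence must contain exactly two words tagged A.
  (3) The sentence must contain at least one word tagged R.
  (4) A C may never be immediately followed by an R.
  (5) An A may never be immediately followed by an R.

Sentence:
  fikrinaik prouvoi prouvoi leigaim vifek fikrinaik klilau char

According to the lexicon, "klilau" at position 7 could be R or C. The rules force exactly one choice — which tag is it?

Candidates per position — 1:fikrinaik {C,R}; 2:prouvoi {C,A}; 3:prouvoi {C,A}; 4:leigaim {A,R}; 5:vifek {A}; 6:fikrinaik {C,R}; 7:klilau {R,C}; 8:char {C}.
Position 4: R is ruled out by rule 1; that leaves A.
Position 6: R is ruled out by rule 5; that leaves C.
Position 7: R is ruled out by rule 4; that leaves C.
Position 1: C is ruled out by rule 3; that leaves R.
Position 2: A is ruled out by rule 1; that leaves C.
Position 3: A is ruled out by rule 2; that leaves C.
The unique satisfying tagging is: R C C A A C C C.
Checking: rule 1 ✓; rule 2 ✓; rule 3 ✓; rule 4 ✓; rule 5 ✓.

C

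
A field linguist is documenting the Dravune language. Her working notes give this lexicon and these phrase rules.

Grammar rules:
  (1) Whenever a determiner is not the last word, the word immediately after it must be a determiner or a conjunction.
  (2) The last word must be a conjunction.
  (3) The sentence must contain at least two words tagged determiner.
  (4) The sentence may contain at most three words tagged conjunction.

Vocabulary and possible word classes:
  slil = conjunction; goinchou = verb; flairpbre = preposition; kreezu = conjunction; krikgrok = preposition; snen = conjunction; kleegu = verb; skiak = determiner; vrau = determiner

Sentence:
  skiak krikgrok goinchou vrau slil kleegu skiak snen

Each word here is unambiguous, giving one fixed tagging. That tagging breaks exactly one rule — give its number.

Fixed tagging: determiner preposition verb determiner conjunction verb determiner conjunction.
Rule check: R1 fails, R2 ok, R3 ok, R4 ok.
Only rule 1 fails.

1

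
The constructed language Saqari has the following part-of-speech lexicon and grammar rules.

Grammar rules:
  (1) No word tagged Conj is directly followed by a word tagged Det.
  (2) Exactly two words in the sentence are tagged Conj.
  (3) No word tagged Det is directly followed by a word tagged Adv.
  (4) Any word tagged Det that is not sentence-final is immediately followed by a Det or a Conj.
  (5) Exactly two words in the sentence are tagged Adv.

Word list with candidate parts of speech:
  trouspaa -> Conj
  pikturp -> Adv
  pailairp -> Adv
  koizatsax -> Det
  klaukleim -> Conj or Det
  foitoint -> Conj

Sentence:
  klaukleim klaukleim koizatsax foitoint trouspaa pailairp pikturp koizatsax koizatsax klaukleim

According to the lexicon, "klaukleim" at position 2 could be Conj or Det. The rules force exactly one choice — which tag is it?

Candidates per position — 1:klaukleim {Conj,Det}; 2:klaukleim {Conj,Det}; 3:koizatsax {Det}; 4:foitoint {Conj}; 5:trouspaa {Conj}; 6:pailairp {Adv}; 7:pikturp {Adv}; 8:koizatsax {Det}; 9:koizatsax {Det}; 10:klaukleim {Conj,Det}.
If word 1 were Conj, no tagging could satisfy rule 1; so word 1 is Det.
If word 2 were Conj, no tagging could satisfy rule 1; so word 2 is Det.
If word 10 were Conj, no tagging could satisfy rule 2; so word 10 is Det.
The only consistent sequence is: Det Det Det Conj Conj Adv Adv Det Det Det.
Checking: rule 1 ok; rule 2 ok; rule 3 ok; rule 4 ok; rule 5 ok.

Det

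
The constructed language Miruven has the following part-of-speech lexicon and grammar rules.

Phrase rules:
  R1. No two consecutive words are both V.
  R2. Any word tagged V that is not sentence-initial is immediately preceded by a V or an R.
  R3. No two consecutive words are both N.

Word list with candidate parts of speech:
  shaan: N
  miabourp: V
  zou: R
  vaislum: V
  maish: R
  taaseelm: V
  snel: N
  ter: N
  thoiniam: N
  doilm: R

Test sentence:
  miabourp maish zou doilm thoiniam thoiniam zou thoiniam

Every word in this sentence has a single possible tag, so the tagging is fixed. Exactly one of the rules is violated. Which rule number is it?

3

Fixed tagging: V R R R N N R N.
Checking each rule: R1 ✓, R2 ✓, R3 ✗.
Only rule 3 fails.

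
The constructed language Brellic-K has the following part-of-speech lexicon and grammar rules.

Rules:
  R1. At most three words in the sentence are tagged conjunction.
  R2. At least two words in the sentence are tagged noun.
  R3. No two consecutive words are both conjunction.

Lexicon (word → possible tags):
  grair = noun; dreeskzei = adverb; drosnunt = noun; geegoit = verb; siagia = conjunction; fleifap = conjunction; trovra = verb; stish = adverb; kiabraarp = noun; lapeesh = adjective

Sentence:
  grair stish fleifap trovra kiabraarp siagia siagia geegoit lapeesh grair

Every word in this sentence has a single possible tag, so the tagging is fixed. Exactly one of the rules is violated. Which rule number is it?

3

Fixed tagging: noun adverb conjunction verb noun conjunction conjunction verb adjective noun.
Applying the rules: R1 ✓, R2 ✓, R3 ✗.
Only rule 3 fails.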